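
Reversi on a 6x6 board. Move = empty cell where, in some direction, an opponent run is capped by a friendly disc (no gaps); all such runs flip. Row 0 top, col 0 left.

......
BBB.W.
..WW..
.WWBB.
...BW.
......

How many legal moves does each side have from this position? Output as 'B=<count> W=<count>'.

Answer: B=7 W=9

Derivation:
-- B to move --
(0,3): no bracket -> illegal
(0,4): no bracket -> illegal
(0,5): no bracket -> illegal
(1,3): flips 1 -> legal
(1,5): no bracket -> illegal
(2,0): no bracket -> illegal
(2,1): flips 1 -> legal
(2,4): no bracket -> illegal
(2,5): no bracket -> illegal
(3,0): flips 2 -> legal
(3,5): no bracket -> illegal
(4,0): no bracket -> illegal
(4,1): no bracket -> illegal
(4,2): flips 2 -> legal
(4,5): flips 1 -> legal
(5,3): no bracket -> illegal
(5,4): flips 1 -> legal
(5,5): flips 1 -> legal
B mobility = 7
-- W to move --
(0,0): flips 1 -> legal
(0,1): flips 1 -> legal
(0,2): flips 1 -> legal
(0,3): no bracket -> illegal
(1,3): no bracket -> illegal
(2,0): no bracket -> illegal
(2,1): no bracket -> illegal
(2,4): flips 1 -> legal
(2,5): no bracket -> illegal
(3,5): flips 2 -> legal
(4,2): flips 1 -> legal
(4,5): flips 1 -> legal
(5,2): no bracket -> illegal
(5,3): flips 2 -> legal
(5,4): flips 1 -> legal
W mobility = 9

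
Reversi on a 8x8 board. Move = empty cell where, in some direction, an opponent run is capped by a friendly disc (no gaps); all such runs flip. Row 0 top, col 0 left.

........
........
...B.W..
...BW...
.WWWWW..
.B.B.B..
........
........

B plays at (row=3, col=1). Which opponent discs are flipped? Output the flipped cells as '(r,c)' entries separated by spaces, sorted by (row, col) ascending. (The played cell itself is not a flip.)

Answer: (4,1) (4,2)

Derivation:
Dir NW: first cell '.' (not opp) -> no flip
Dir N: first cell '.' (not opp) -> no flip
Dir NE: first cell '.' (not opp) -> no flip
Dir W: first cell '.' (not opp) -> no flip
Dir E: first cell '.' (not opp) -> no flip
Dir SW: first cell '.' (not opp) -> no flip
Dir S: opp run (4,1) capped by B -> flip
Dir SE: opp run (4,2) capped by B -> flip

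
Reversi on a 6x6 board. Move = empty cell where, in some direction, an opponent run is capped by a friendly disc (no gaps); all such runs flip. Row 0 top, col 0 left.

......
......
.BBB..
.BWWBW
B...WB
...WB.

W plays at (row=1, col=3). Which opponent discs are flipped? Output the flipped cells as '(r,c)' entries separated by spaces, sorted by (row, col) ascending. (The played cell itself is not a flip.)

Answer: (2,3)

Derivation:
Dir NW: first cell '.' (not opp) -> no flip
Dir N: first cell '.' (not opp) -> no flip
Dir NE: first cell '.' (not opp) -> no flip
Dir W: first cell '.' (not opp) -> no flip
Dir E: first cell '.' (not opp) -> no flip
Dir SW: opp run (2,2) (3,1) (4,0), next=edge -> no flip
Dir S: opp run (2,3) capped by W -> flip
Dir SE: first cell '.' (not opp) -> no flip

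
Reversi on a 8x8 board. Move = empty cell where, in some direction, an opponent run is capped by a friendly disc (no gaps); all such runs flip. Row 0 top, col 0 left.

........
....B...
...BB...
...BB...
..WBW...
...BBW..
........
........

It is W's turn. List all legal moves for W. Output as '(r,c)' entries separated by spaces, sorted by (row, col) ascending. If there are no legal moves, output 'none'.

(0,3): no bracket -> illegal
(0,4): flips 3 -> legal
(0,5): no bracket -> illegal
(1,2): no bracket -> illegal
(1,3): no bracket -> illegal
(1,5): flips 2 -> legal
(2,2): flips 1 -> legal
(2,5): no bracket -> illegal
(3,2): no bracket -> illegal
(3,5): no bracket -> illegal
(4,5): no bracket -> illegal
(5,2): flips 2 -> legal
(6,2): flips 1 -> legal
(6,3): no bracket -> illegal
(6,4): flips 2 -> legal
(6,5): no bracket -> illegal

Answer: (0,4) (1,5) (2,2) (5,2) (6,2) (6,4)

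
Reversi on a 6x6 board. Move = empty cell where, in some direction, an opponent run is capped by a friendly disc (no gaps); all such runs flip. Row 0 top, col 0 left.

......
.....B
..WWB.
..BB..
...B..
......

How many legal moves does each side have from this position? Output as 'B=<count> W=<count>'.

-- B to move --
(1,1): flips 1 -> legal
(1,2): flips 1 -> legal
(1,3): flips 1 -> legal
(1,4): flips 1 -> legal
(2,1): flips 2 -> legal
(3,1): no bracket -> illegal
(3,4): no bracket -> illegal
B mobility = 5
-- W to move --
(0,4): no bracket -> illegal
(0,5): no bracket -> illegal
(1,3): no bracket -> illegal
(1,4): no bracket -> illegal
(2,1): no bracket -> illegal
(2,5): flips 1 -> legal
(3,1): no bracket -> illegal
(3,4): no bracket -> illegal
(3,5): no bracket -> illegal
(4,1): flips 1 -> legal
(4,2): flips 1 -> legal
(4,4): flips 1 -> legal
(5,2): no bracket -> illegal
(5,3): flips 2 -> legal
(5,4): no bracket -> illegal
W mobility = 5

Answer: B=5 W=5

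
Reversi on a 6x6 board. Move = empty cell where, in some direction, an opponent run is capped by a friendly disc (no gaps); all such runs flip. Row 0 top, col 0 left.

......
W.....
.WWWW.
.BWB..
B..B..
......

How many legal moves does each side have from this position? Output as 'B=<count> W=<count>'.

Answer: B=3 W=7

Derivation:
-- B to move --
(0,0): no bracket -> illegal
(0,1): no bracket -> illegal
(1,1): flips 2 -> legal
(1,2): no bracket -> illegal
(1,3): flips 2 -> legal
(1,4): no bracket -> illegal
(1,5): flips 1 -> legal
(2,0): no bracket -> illegal
(2,5): no bracket -> illegal
(3,0): no bracket -> illegal
(3,4): no bracket -> illegal
(3,5): no bracket -> illegal
(4,1): no bracket -> illegal
(4,2): no bracket -> illegal
B mobility = 3
-- W to move --
(2,0): no bracket -> illegal
(3,0): flips 1 -> legal
(3,4): flips 1 -> legal
(4,1): flips 1 -> legal
(4,2): flips 1 -> legal
(4,4): flips 1 -> legal
(5,0): no bracket -> illegal
(5,1): no bracket -> illegal
(5,2): no bracket -> illegal
(5,3): flips 2 -> legal
(5,4): flips 1 -> legal
W mobility = 7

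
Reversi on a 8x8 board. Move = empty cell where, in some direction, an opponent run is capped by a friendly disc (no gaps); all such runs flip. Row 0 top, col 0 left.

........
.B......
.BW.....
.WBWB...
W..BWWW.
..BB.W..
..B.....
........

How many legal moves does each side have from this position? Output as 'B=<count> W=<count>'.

Answer: B=9 W=9

Derivation:
-- B to move --
(1,2): flips 1 -> legal
(1,3): no bracket -> illegal
(2,0): no bracket -> illegal
(2,3): flips 2 -> legal
(2,4): no bracket -> illegal
(3,0): flips 1 -> legal
(3,5): flips 1 -> legal
(3,6): no bracket -> illegal
(3,7): no bracket -> illegal
(4,1): flips 1 -> legal
(4,2): no bracket -> illegal
(4,7): flips 3 -> legal
(5,0): no bracket -> illegal
(5,1): no bracket -> illegal
(5,4): flips 1 -> legal
(5,6): flips 1 -> legal
(5,7): no bracket -> illegal
(6,4): no bracket -> illegal
(6,5): no bracket -> illegal
(6,6): flips 4 -> legal
B mobility = 9
-- W to move --
(0,0): flips 1 -> legal
(0,1): flips 2 -> legal
(0,2): no bracket -> illegal
(1,0): no bracket -> illegal
(1,2): no bracket -> illegal
(2,0): flips 1 -> legal
(2,3): flips 1 -> legal
(2,4): flips 1 -> legal
(2,5): no bracket -> illegal
(3,0): no bracket -> illegal
(3,5): flips 1 -> legal
(4,1): no bracket -> illegal
(4,2): flips 2 -> legal
(5,1): no bracket -> illegal
(5,4): no bracket -> illegal
(6,1): no bracket -> illegal
(6,3): flips 2 -> legal
(6,4): no bracket -> illegal
(7,1): flips 2 -> legal
(7,2): no bracket -> illegal
(7,3): no bracket -> illegal
W mobility = 9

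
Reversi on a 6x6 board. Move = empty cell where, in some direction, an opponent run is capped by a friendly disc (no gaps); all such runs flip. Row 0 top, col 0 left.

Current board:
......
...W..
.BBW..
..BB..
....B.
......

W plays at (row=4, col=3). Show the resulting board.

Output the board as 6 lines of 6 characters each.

Place W at (4,3); scan 8 dirs for brackets.
Dir NW: opp run (3,2) (2,1), next='.' -> no flip
Dir N: opp run (3,3) capped by W -> flip
Dir NE: first cell '.' (not opp) -> no flip
Dir W: first cell '.' (not opp) -> no flip
Dir E: opp run (4,4), next='.' -> no flip
Dir SW: first cell '.' (not opp) -> no flip
Dir S: first cell '.' (not opp) -> no flip
Dir SE: first cell '.' (not opp) -> no flip
All flips: (3,3)

Answer: ......
...W..
.BBW..
..BW..
...WB.
......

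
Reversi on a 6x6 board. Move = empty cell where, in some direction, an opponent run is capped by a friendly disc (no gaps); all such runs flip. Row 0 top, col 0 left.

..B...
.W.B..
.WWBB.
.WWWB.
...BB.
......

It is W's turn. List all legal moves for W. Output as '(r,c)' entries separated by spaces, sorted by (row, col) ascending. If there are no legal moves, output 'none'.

Answer: (0,3) (0,4) (1,4) (1,5) (2,5) (3,5) (5,3) (5,4) (5,5)

Derivation:
(0,1): no bracket -> illegal
(0,3): flips 2 -> legal
(0,4): flips 1 -> legal
(1,2): no bracket -> illegal
(1,4): flips 1 -> legal
(1,5): flips 1 -> legal
(2,5): flips 2 -> legal
(3,5): flips 1 -> legal
(4,2): no bracket -> illegal
(4,5): no bracket -> illegal
(5,2): no bracket -> illegal
(5,3): flips 1 -> legal
(5,4): flips 1 -> legal
(5,5): flips 1 -> legal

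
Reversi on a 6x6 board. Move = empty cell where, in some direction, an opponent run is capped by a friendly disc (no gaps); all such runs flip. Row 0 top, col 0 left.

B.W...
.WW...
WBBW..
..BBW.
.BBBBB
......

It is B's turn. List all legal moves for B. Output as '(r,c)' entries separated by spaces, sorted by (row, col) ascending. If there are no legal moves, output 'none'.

(0,1): flips 4 -> legal
(0,3): flips 1 -> legal
(1,0): no bracket -> illegal
(1,3): flips 1 -> legal
(1,4): flips 1 -> legal
(2,4): flips 2 -> legal
(2,5): flips 1 -> legal
(3,0): no bracket -> illegal
(3,1): no bracket -> illegal
(3,5): flips 1 -> legal

Answer: (0,1) (0,3) (1,3) (1,4) (2,4) (2,5) (3,5)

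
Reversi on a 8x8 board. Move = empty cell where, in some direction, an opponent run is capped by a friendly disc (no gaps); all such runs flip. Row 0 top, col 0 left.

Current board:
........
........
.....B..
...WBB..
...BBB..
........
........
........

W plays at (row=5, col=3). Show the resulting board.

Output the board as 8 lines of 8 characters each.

Answer: ........
........
.....B..
...WBB..
...WBB..
...W....
........
........

Derivation:
Place W at (5,3); scan 8 dirs for brackets.
Dir NW: first cell '.' (not opp) -> no flip
Dir N: opp run (4,3) capped by W -> flip
Dir NE: opp run (4,4) (3,5), next='.' -> no flip
Dir W: first cell '.' (not opp) -> no flip
Dir E: first cell '.' (not opp) -> no flip
Dir SW: first cell '.' (not opp) -> no flip
Dir S: first cell '.' (not opp) -> no flip
Dir SE: first cell '.' (not opp) -> no flip
All flips: (4,3)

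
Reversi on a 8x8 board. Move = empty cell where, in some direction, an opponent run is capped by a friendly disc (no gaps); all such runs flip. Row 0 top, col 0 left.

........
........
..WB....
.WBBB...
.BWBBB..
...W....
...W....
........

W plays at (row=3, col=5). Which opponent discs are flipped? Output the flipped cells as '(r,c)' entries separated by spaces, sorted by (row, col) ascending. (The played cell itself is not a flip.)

Dir NW: first cell '.' (not opp) -> no flip
Dir N: first cell '.' (not opp) -> no flip
Dir NE: first cell '.' (not opp) -> no flip
Dir W: opp run (3,4) (3,3) (3,2) capped by W -> flip
Dir E: first cell '.' (not opp) -> no flip
Dir SW: opp run (4,4) capped by W -> flip
Dir S: opp run (4,5), next='.' -> no flip
Dir SE: first cell '.' (not opp) -> no flip

Answer: (3,2) (3,3) (3,4) (4,4)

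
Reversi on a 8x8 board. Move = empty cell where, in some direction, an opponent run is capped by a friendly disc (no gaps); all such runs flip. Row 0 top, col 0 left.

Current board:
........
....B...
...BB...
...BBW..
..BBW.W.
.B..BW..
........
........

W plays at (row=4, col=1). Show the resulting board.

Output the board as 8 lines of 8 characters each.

Place W at (4,1); scan 8 dirs for brackets.
Dir NW: first cell '.' (not opp) -> no flip
Dir N: first cell '.' (not opp) -> no flip
Dir NE: first cell '.' (not opp) -> no flip
Dir W: first cell '.' (not opp) -> no flip
Dir E: opp run (4,2) (4,3) capped by W -> flip
Dir SW: first cell '.' (not opp) -> no flip
Dir S: opp run (5,1), next='.' -> no flip
Dir SE: first cell '.' (not opp) -> no flip
All flips: (4,2) (4,3)

Answer: ........
....B...
...BB...
...BBW..
.WWWW.W.
.B..BW..
........
........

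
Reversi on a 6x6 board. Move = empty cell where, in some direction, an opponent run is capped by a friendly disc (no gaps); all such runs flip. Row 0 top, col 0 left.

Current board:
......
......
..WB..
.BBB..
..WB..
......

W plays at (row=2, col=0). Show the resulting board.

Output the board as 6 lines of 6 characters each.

Answer: ......
......
W.WB..
.WBB..
..WB..
......

Derivation:
Place W at (2,0); scan 8 dirs for brackets.
Dir NW: edge -> no flip
Dir N: first cell '.' (not opp) -> no flip
Dir NE: first cell '.' (not opp) -> no flip
Dir W: edge -> no flip
Dir E: first cell '.' (not opp) -> no flip
Dir SW: edge -> no flip
Dir S: first cell '.' (not opp) -> no flip
Dir SE: opp run (3,1) capped by W -> flip
All flips: (3,1)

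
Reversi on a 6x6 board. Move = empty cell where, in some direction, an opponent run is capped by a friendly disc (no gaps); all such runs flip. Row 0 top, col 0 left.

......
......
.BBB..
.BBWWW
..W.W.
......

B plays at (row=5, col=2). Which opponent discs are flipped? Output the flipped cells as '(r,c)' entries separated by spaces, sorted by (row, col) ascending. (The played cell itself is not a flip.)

Dir NW: first cell '.' (not opp) -> no flip
Dir N: opp run (4,2) capped by B -> flip
Dir NE: first cell '.' (not opp) -> no flip
Dir W: first cell '.' (not opp) -> no flip
Dir E: first cell '.' (not opp) -> no flip
Dir SW: edge -> no flip
Dir S: edge -> no flip
Dir SE: edge -> no flip

Answer: (4,2)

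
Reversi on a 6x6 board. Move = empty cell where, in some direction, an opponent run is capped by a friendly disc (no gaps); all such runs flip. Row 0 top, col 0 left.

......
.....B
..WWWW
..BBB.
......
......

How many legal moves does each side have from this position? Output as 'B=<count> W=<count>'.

Answer: B=5 W=6

Derivation:
-- B to move --
(1,1): flips 1 -> legal
(1,2): flips 2 -> legal
(1,3): flips 1 -> legal
(1,4): flips 2 -> legal
(2,1): no bracket -> illegal
(3,1): no bracket -> illegal
(3,5): flips 1 -> legal
B mobility = 5
-- W to move --
(0,4): no bracket -> illegal
(0,5): flips 1 -> legal
(1,4): no bracket -> illegal
(2,1): no bracket -> illegal
(3,1): no bracket -> illegal
(3,5): no bracket -> illegal
(4,1): flips 1 -> legal
(4,2): flips 2 -> legal
(4,3): flips 2 -> legal
(4,4): flips 2 -> legal
(4,5): flips 1 -> legal
W mobility = 6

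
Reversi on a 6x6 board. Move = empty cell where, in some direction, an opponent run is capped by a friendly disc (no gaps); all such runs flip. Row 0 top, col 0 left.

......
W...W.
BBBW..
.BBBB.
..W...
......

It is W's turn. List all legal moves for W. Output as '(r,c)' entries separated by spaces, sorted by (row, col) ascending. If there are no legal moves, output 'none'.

Answer: (1,2) (2,4) (3,0) (4,1) (4,3) (4,5)

Derivation:
(1,1): no bracket -> illegal
(1,2): flips 2 -> legal
(1,3): no bracket -> illegal
(2,4): flips 1 -> legal
(2,5): no bracket -> illegal
(3,0): flips 1 -> legal
(3,5): no bracket -> illegal
(4,0): no bracket -> illegal
(4,1): flips 1 -> legal
(4,3): flips 3 -> legal
(4,4): no bracket -> illegal
(4,5): flips 1 -> legal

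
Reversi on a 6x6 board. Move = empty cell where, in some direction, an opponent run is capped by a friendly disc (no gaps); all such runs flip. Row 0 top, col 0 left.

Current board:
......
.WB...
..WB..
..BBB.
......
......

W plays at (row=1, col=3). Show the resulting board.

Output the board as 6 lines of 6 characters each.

Place W at (1,3); scan 8 dirs for brackets.
Dir NW: first cell '.' (not opp) -> no flip
Dir N: first cell '.' (not opp) -> no flip
Dir NE: first cell '.' (not opp) -> no flip
Dir W: opp run (1,2) capped by W -> flip
Dir E: first cell '.' (not opp) -> no flip
Dir SW: first cell 'W' (not opp) -> no flip
Dir S: opp run (2,3) (3,3), next='.' -> no flip
Dir SE: first cell '.' (not opp) -> no flip
All flips: (1,2)

Answer: ......
.WWW..
..WB..
..BBB.
......
......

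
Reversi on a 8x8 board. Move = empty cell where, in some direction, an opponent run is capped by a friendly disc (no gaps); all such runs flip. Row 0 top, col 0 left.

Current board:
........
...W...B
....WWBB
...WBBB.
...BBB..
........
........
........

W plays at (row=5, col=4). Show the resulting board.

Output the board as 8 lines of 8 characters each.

Place W at (5,4); scan 8 dirs for brackets.
Dir NW: opp run (4,3), next='.' -> no flip
Dir N: opp run (4,4) (3,4) capped by W -> flip
Dir NE: opp run (4,5) (3,6) (2,7), next=edge -> no flip
Dir W: first cell '.' (not opp) -> no flip
Dir E: first cell '.' (not opp) -> no flip
Dir SW: first cell '.' (not opp) -> no flip
Dir S: first cell '.' (not opp) -> no flip
Dir SE: first cell '.' (not opp) -> no flip
All flips: (3,4) (4,4)

Answer: ........
...W...B
....WWBB
...WWBB.
...BWB..
....W...
........
........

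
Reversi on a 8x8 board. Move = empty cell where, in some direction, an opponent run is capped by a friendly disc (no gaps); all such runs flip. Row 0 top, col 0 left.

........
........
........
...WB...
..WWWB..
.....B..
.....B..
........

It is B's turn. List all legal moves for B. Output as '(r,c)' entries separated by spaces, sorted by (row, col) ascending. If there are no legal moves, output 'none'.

Answer: (2,2) (3,2) (4,1) (5,2) (5,4)

Derivation:
(2,2): flips 2 -> legal
(2,3): no bracket -> illegal
(2,4): no bracket -> illegal
(3,1): no bracket -> illegal
(3,2): flips 1 -> legal
(3,5): no bracket -> illegal
(4,1): flips 3 -> legal
(5,1): no bracket -> illegal
(5,2): flips 1 -> legal
(5,3): no bracket -> illegal
(5,4): flips 1 -> legal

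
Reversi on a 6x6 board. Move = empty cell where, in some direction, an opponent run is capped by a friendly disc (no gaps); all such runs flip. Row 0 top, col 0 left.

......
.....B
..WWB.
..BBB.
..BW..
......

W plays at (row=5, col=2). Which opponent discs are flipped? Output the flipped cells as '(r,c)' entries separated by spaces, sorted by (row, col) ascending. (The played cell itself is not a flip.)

Answer: (3,2) (4,2)

Derivation:
Dir NW: first cell '.' (not opp) -> no flip
Dir N: opp run (4,2) (3,2) capped by W -> flip
Dir NE: first cell 'W' (not opp) -> no flip
Dir W: first cell '.' (not opp) -> no flip
Dir E: first cell '.' (not opp) -> no flip
Dir SW: edge -> no flip
Dir S: edge -> no flip
Dir SE: edge -> no flip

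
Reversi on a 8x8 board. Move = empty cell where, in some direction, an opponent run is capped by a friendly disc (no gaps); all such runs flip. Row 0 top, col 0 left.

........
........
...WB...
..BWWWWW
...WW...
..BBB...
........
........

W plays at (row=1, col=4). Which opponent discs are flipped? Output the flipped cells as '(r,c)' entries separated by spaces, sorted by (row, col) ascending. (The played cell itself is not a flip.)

Dir NW: first cell '.' (not opp) -> no flip
Dir N: first cell '.' (not opp) -> no flip
Dir NE: first cell '.' (not opp) -> no flip
Dir W: first cell '.' (not opp) -> no flip
Dir E: first cell '.' (not opp) -> no flip
Dir SW: first cell 'W' (not opp) -> no flip
Dir S: opp run (2,4) capped by W -> flip
Dir SE: first cell '.' (not opp) -> no flip

Answer: (2,4)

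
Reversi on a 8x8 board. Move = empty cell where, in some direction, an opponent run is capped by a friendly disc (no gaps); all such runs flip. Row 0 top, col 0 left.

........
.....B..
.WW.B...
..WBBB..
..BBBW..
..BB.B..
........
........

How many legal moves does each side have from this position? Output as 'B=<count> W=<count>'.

Answer: B=6 W=8

Derivation:
-- B to move --
(1,0): flips 2 -> legal
(1,1): flips 1 -> legal
(1,2): flips 2 -> legal
(1,3): no bracket -> illegal
(2,0): no bracket -> illegal
(2,3): no bracket -> illegal
(3,0): no bracket -> illegal
(3,1): flips 1 -> legal
(3,6): no bracket -> illegal
(4,1): no bracket -> illegal
(4,6): flips 1 -> legal
(5,4): no bracket -> illegal
(5,6): flips 1 -> legal
B mobility = 6
-- W to move --
(0,4): no bracket -> illegal
(0,5): no bracket -> illegal
(0,6): no bracket -> illegal
(1,3): no bracket -> illegal
(1,4): no bracket -> illegal
(1,6): no bracket -> illegal
(2,3): flips 1 -> legal
(2,5): flips 1 -> legal
(2,6): no bracket -> illegal
(3,1): no bracket -> illegal
(3,6): flips 3 -> legal
(4,1): flips 3 -> legal
(4,6): no bracket -> illegal
(5,1): no bracket -> illegal
(5,4): flips 1 -> legal
(5,6): no bracket -> illegal
(6,1): no bracket -> illegal
(6,2): flips 2 -> legal
(6,3): no bracket -> illegal
(6,4): no bracket -> illegal
(6,5): flips 1 -> legal
(6,6): flips 3 -> legal
W mobility = 8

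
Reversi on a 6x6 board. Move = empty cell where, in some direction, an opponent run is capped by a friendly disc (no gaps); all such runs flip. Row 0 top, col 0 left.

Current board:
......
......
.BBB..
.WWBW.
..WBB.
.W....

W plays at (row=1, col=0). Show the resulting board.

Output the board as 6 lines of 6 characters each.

Place W at (1,0); scan 8 dirs for brackets.
Dir NW: edge -> no flip
Dir N: first cell '.' (not opp) -> no flip
Dir NE: first cell '.' (not opp) -> no flip
Dir W: edge -> no flip
Dir E: first cell '.' (not opp) -> no flip
Dir SW: edge -> no flip
Dir S: first cell '.' (not opp) -> no flip
Dir SE: opp run (2,1) capped by W -> flip
All flips: (2,1)

Answer: ......
W.....
.WBB..
.WWBW.
..WBB.
.W....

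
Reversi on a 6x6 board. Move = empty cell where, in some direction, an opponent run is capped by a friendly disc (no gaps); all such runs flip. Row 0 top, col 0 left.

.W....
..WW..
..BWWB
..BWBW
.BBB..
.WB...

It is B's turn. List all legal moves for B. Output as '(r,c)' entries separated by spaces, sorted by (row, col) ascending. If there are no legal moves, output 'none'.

Answer: (0,2) (0,3) (0,4) (1,4) (1,5) (4,4) (4,5) (5,0)

Derivation:
(0,0): no bracket -> illegal
(0,2): flips 1 -> legal
(0,3): flips 3 -> legal
(0,4): flips 1 -> legal
(1,0): no bracket -> illegal
(1,1): no bracket -> illegal
(1,4): flips 2 -> legal
(1,5): flips 2 -> legal
(2,1): no bracket -> illegal
(4,0): no bracket -> illegal
(4,4): flips 1 -> legal
(4,5): flips 1 -> legal
(5,0): flips 1 -> legal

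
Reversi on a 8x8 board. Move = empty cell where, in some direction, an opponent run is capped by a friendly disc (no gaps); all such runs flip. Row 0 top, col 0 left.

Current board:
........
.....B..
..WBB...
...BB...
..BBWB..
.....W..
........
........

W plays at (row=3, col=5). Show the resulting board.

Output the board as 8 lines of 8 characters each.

Place W at (3,5); scan 8 dirs for brackets.
Dir NW: opp run (2,4), next='.' -> no flip
Dir N: first cell '.' (not opp) -> no flip
Dir NE: first cell '.' (not opp) -> no flip
Dir W: opp run (3,4) (3,3), next='.' -> no flip
Dir E: first cell '.' (not opp) -> no flip
Dir SW: first cell 'W' (not opp) -> no flip
Dir S: opp run (4,5) capped by W -> flip
Dir SE: first cell '.' (not opp) -> no flip
All flips: (4,5)

Answer: ........
.....B..
..WBB...
...BBW..
..BBWW..
.....W..
........
........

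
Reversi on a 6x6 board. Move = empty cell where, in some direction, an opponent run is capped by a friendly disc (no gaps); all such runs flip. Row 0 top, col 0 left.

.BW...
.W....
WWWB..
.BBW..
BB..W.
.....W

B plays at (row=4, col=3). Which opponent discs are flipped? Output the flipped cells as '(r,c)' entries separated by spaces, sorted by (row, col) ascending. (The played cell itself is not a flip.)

Answer: (3,3)

Derivation:
Dir NW: first cell 'B' (not opp) -> no flip
Dir N: opp run (3,3) capped by B -> flip
Dir NE: first cell '.' (not opp) -> no flip
Dir W: first cell '.' (not opp) -> no flip
Dir E: opp run (4,4), next='.' -> no flip
Dir SW: first cell '.' (not opp) -> no flip
Dir S: first cell '.' (not opp) -> no flip
Dir SE: first cell '.' (not opp) -> no flip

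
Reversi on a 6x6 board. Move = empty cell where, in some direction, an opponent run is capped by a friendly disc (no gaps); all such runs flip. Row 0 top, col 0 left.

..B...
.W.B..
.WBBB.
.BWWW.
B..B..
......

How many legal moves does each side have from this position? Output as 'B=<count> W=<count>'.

-- B to move --
(0,0): flips 1 -> legal
(0,1): flips 2 -> legal
(1,0): flips 2 -> legal
(1,2): no bracket -> illegal
(2,0): flips 2 -> legal
(2,5): flips 1 -> legal
(3,0): no bracket -> illegal
(3,5): flips 3 -> legal
(4,1): flips 1 -> legal
(4,2): flips 2 -> legal
(4,4): flips 2 -> legal
(4,5): flips 1 -> legal
B mobility = 10
-- W to move --
(0,1): no bracket -> illegal
(0,3): flips 2 -> legal
(0,4): no bracket -> illegal
(1,2): flips 2 -> legal
(1,4): flips 2 -> legal
(1,5): flips 1 -> legal
(2,0): no bracket -> illegal
(2,5): flips 3 -> legal
(3,0): flips 1 -> legal
(3,5): no bracket -> illegal
(4,1): flips 1 -> legal
(4,2): no bracket -> illegal
(4,4): no bracket -> illegal
(5,0): no bracket -> illegal
(5,1): no bracket -> illegal
(5,2): flips 1 -> legal
(5,3): flips 1 -> legal
(5,4): flips 1 -> legal
W mobility = 10

Answer: B=10 W=10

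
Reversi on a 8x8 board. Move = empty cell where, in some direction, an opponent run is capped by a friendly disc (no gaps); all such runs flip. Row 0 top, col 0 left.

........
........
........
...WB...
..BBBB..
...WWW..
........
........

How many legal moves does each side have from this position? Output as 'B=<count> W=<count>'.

Answer: B=9 W=6

Derivation:
-- B to move --
(2,2): flips 1 -> legal
(2,3): flips 1 -> legal
(2,4): flips 1 -> legal
(3,2): flips 1 -> legal
(4,6): no bracket -> illegal
(5,2): no bracket -> illegal
(5,6): no bracket -> illegal
(6,2): flips 1 -> legal
(6,3): flips 2 -> legal
(6,4): flips 2 -> legal
(6,5): flips 2 -> legal
(6,6): flips 1 -> legal
B mobility = 9
-- W to move --
(2,3): no bracket -> illegal
(2,4): flips 2 -> legal
(2,5): no bracket -> illegal
(3,1): flips 1 -> legal
(3,2): flips 1 -> legal
(3,5): flips 3 -> legal
(3,6): flips 1 -> legal
(4,1): no bracket -> illegal
(4,6): no bracket -> illegal
(5,1): flips 1 -> legal
(5,2): no bracket -> illegal
(5,6): no bracket -> illegal
W mobility = 6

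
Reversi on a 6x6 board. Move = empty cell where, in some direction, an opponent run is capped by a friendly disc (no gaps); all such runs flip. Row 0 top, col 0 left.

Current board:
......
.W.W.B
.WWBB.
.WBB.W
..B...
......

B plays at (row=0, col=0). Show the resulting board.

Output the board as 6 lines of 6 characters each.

Answer: B.....
.B.W.B
.WBBB.
.WBB.W
..B...
......

Derivation:
Place B at (0,0); scan 8 dirs for brackets.
Dir NW: edge -> no flip
Dir N: edge -> no flip
Dir NE: edge -> no flip
Dir W: edge -> no flip
Dir E: first cell '.' (not opp) -> no flip
Dir SW: edge -> no flip
Dir S: first cell '.' (not opp) -> no flip
Dir SE: opp run (1,1) (2,2) capped by B -> flip
All flips: (1,1) (2,2)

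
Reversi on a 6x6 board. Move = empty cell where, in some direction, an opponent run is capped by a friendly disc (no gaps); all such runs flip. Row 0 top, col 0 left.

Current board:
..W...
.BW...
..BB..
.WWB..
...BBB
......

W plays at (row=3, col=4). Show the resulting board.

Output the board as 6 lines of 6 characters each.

Answer: ..W...
.BW...
..BW..
.WWWW.
...BBB
......

Derivation:
Place W at (3,4); scan 8 dirs for brackets.
Dir NW: opp run (2,3) capped by W -> flip
Dir N: first cell '.' (not opp) -> no flip
Dir NE: first cell '.' (not opp) -> no flip
Dir W: opp run (3,3) capped by W -> flip
Dir E: first cell '.' (not opp) -> no flip
Dir SW: opp run (4,3), next='.' -> no flip
Dir S: opp run (4,4), next='.' -> no flip
Dir SE: opp run (4,5), next=edge -> no flip
All flips: (2,3) (3,3)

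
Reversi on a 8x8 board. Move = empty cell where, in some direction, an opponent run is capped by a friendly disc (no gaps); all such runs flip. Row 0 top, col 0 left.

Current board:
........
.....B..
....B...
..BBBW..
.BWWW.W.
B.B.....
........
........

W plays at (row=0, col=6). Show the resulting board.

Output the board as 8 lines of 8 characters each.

Answer: ......W.
.....W..
....W...
..BWBW..
.BWWW.W.
B.B.....
........
........

Derivation:
Place W at (0,6); scan 8 dirs for brackets.
Dir NW: edge -> no flip
Dir N: edge -> no flip
Dir NE: edge -> no flip
Dir W: first cell '.' (not opp) -> no flip
Dir E: first cell '.' (not opp) -> no flip
Dir SW: opp run (1,5) (2,4) (3,3) capped by W -> flip
Dir S: first cell '.' (not opp) -> no flip
Dir SE: first cell '.' (not opp) -> no flip
All flips: (1,5) (2,4) (3,3)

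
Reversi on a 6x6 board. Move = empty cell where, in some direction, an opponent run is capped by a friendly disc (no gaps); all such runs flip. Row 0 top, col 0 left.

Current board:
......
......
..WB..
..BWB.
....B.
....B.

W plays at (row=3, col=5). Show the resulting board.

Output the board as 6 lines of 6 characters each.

Answer: ......
......
..WB..
..BWWW
....B.
....B.

Derivation:
Place W at (3,5); scan 8 dirs for brackets.
Dir NW: first cell '.' (not opp) -> no flip
Dir N: first cell '.' (not opp) -> no flip
Dir NE: edge -> no flip
Dir W: opp run (3,4) capped by W -> flip
Dir E: edge -> no flip
Dir SW: opp run (4,4), next='.' -> no flip
Dir S: first cell '.' (not opp) -> no flip
Dir SE: edge -> no flip
All flips: (3,4)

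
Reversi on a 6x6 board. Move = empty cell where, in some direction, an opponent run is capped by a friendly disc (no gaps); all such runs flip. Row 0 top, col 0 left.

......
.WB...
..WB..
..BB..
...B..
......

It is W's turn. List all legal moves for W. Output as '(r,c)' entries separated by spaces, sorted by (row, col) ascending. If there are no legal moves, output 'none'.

Answer: (0,2) (1,3) (2,4) (4,2) (4,4)

Derivation:
(0,1): no bracket -> illegal
(0,2): flips 1 -> legal
(0,3): no bracket -> illegal
(1,3): flips 1 -> legal
(1,4): no bracket -> illegal
(2,1): no bracket -> illegal
(2,4): flips 1 -> legal
(3,1): no bracket -> illegal
(3,4): no bracket -> illegal
(4,1): no bracket -> illegal
(4,2): flips 1 -> legal
(4,4): flips 1 -> legal
(5,2): no bracket -> illegal
(5,3): no bracket -> illegal
(5,4): no bracket -> illegal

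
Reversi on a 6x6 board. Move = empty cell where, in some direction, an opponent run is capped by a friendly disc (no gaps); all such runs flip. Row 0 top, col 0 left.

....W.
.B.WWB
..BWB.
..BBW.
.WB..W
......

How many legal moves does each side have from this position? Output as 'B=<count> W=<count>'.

Answer: B=8 W=5

Derivation:
-- B to move --
(0,2): flips 1 -> legal
(0,3): flips 2 -> legal
(0,5): flips 2 -> legal
(1,2): flips 2 -> legal
(2,5): no bracket -> illegal
(3,0): no bracket -> illegal
(3,1): no bracket -> illegal
(3,5): flips 1 -> legal
(4,0): flips 1 -> legal
(4,3): no bracket -> illegal
(4,4): flips 1 -> legal
(5,0): flips 1 -> legal
(5,1): no bracket -> illegal
(5,2): no bracket -> illegal
(5,4): no bracket -> illegal
(5,5): no bracket -> illegal
B mobility = 8
-- W to move --
(0,0): no bracket -> illegal
(0,1): no bracket -> illegal
(0,2): no bracket -> illegal
(0,5): no bracket -> illegal
(1,0): no bracket -> illegal
(1,2): no bracket -> illegal
(2,0): no bracket -> illegal
(2,1): flips 1 -> legal
(2,5): flips 1 -> legal
(3,1): flips 3 -> legal
(3,5): flips 1 -> legal
(4,3): flips 2 -> legal
(4,4): no bracket -> illegal
(5,1): no bracket -> illegal
(5,2): no bracket -> illegal
(5,3): no bracket -> illegal
W mobility = 5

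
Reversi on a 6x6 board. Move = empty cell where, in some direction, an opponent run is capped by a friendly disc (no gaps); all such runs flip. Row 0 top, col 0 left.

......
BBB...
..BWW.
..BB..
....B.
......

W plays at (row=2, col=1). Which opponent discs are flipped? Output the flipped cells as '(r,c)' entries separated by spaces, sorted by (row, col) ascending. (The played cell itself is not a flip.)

Dir NW: opp run (1,0), next=edge -> no flip
Dir N: opp run (1,1), next='.' -> no flip
Dir NE: opp run (1,2), next='.' -> no flip
Dir W: first cell '.' (not opp) -> no flip
Dir E: opp run (2,2) capped by W -> flip
Dir SW: first cell '.' (not opp) -> no flip
Dir S: first cell '.' (not opp) -> no flip
Dir SE: opp run (3,2), next='.' -> no flip

Answer: (2,2)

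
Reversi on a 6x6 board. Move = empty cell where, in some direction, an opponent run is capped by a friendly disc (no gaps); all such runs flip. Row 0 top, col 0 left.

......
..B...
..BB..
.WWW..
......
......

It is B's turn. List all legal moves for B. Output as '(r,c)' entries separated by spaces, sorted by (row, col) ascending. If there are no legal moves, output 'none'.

(2,0): no bracket -> illegal
(2,1): no bracket -> illegal
(2,4): no bracket -> illegal
(3,0): no bracket -> illegal
(3,4): no bracket -> illegal
(4,0): flips 1 -> legal
(4,1): flips 1 -> legal
(4,2): flips 1 -> legal
(4,3): flips 1 -> legal
(4,4): flips 1 -> legal

Answer: (4,0) (4,1) (4,2) (4,3) (4,4)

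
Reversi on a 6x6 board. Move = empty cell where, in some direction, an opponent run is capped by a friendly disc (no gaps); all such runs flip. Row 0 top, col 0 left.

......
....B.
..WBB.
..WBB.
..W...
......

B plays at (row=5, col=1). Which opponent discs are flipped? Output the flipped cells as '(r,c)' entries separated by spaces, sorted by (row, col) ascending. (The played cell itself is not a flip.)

Answer: (4,2)

Derivation:
Dir NW: first cell '.' (not opp) -> no flip
Dir N: first cell '.' (not opp) -> no flip
Dir NE: opp run (4,2) capped by B -> flip
Dir W: first cell '.' (not opp) -> no flip
Dir E: first cell '.' (not opp) -> no flip
Dir SW: edge -> no flip
Dir S: edge -> no flip
Dir SE: edge -> no flip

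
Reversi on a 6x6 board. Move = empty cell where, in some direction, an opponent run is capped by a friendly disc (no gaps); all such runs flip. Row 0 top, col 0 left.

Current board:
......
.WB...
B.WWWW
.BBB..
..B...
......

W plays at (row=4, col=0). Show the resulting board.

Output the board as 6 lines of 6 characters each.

Place W at (4,0); scan 8 dirs for brackets.
Dir NW: edge -> no flip
Dir N: first cell '.' (not opp) -> no flip
Dir NE: opp run (3,1) capped by W -> flip
Dir W: edge -> no flip
Dir E: first cell '.' (not opp) -> no flip
Dir SW: edge -> no flip
Dir S: first cell '.' (not opp) -> no flip
Dir SE: first cell '.' (not opp) -> no flip
All flips: (3,1)

Answer: ......
.WB...
B.WWWW
.WBB..
W.B...
......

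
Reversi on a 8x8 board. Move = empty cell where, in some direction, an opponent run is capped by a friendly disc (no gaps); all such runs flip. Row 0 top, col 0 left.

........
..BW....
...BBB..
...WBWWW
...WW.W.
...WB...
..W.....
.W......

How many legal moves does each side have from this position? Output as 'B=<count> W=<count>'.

Answer: B=10 W=7

Derivation:
-- B to move --
(0,2): flips 1 -> legal
(0,3): flips 1 -> legal
(0,4): no bracket -> illegal
(1,4): flips 1 -> legal
(2,2): no bracket -> illegal
(2,6): no bracket -> illegal
(2,7): no bracket -> illegal
(3,2): flips 2 -> legal
(4,2): flips 1 -> legal
(4,5): flips 1 -> legal
(4,7): flips 1 -> legal
(5,1): no bracket -> illegal
(5,2): flips 2 -> legal
(5,5): no bracket -> illegal
(5,6): no bracket -> illegal
(5,7): flips 2 -> legal
(6,0): no bracket -> illegal
(6,1): no bracket -> illegal
(6,3): flips 3 -> legal
(6,4): no bracket -> illegal
(7,0): no bracket -> illegal
(7,2): no bracket -> illegal
(7,3): no bracket -> illegal
B mobility = 10
-- W to move --
(0,1): no bracket -> illegal
(0,2): no bracket -> illegal
(0,3): no bracket -> illegal
(1,1): flips 1 -> legal
(1,4): flips 3 -> legal
(1,5): flips 2 -> legal
(1,6): flips 2 -> legal
(2,1): no bracket -> illegal
(2,2): no bracket -> illegal
(2,6): no bracket -> illegal
(3,2): no bracket -> illegal
(4,5): no bracket -> illegal
(5,5): flips 1 -> legal
(6,3): no bracket -> illegal
(6,4): flips 1 -> legal
(6,5): flips 1 -> legal
W mobility = 7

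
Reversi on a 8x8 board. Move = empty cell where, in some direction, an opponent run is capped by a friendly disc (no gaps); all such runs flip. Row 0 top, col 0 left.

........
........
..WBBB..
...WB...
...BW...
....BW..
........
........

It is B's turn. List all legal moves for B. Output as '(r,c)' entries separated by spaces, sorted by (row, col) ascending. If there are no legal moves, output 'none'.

(1,1): no bracket -> illegal
(1,2): no bracket -> illegal
(1,3): no bracket -> illegal
(2,1): flips 1 -> legal
(3,1): no bracket -> illegal
(3,2): flips 1 -> legal
(3,5): no bracket -> illegal
(4,2): flips 1 -> legal
(4,5): flips 1 -> legal
(4,6): no bracket -> illegal
(5,3): no bracket -> illegal
(5,6): flips 1 -> legal
(6,4): no bracket -> illegal
(6,5): no bracket -> illegal
(6,6): no bracket -> illegal

Answer: (2,1) (3,2) (4,2) (4,5) (5,6)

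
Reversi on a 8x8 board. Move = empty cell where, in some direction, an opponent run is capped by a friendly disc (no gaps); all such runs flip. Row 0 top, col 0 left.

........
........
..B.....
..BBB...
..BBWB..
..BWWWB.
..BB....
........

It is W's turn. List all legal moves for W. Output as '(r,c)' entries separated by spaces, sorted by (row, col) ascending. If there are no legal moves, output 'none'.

(1,1): flips 2 -> legal
(1,2): no bracket -> illegal
(1,3): no bracket -> illegal
(2,1): flips 2 -> legal
(2,3): flips 2 -> legal
(2,4): flips 1 -> legal
(2,5): no bracket -> illegal
(3,1): flips 1 -> legal
(3,5): flips 1 -> legal
(3,6): flips 1 -> legal
(4,1): flips 2 -> legal
(4,6): flips 1 -> legal
(4,7): no bracket -> illegal
(5,1): flips 1 -> legal
(5,7): flips 1 -> legal
(6,1): no bracket -> illegal
(6,4): no bracket -> illegal
(6,5): no bracket -> illegal
(6,6): no bracket -> illegal
(6,7): no bracket -> illegal
(7,1): flips 1 -> legal
(7,2): flips 1 -> legal
(7,3): flips 1 -> legal
(7,4): no bracket -> illegal

Answer: (1,1) (2,1) (2,3) (2,4) (3,1) (3,5) (3,6) (4,1) (4,6) (5,1) (5,7) (7,1) (7,2) (7,3)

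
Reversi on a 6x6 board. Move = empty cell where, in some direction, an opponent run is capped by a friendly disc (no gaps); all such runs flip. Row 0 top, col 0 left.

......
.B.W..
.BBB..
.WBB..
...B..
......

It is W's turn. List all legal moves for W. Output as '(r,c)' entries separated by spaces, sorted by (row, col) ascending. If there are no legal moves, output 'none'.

Answer: (0,1) (3,4) (5,3)

Derivation:
(0,0): no bracket -> illegal
(0,1): flips 2 -> legal
(0,2): no bracket -> illegal
(1,0): no bracket -> illegal
(1,2): no bracket -> illegal
(1,4): no bracket -> illegal
(2,0): no bracket -> illegal
(2,4): no bracket -> illegal
(3,0): no bracket -> illegal
(3,4): flips 2 -> legal
(4,1): no bracket -> illegal
(4,2): no bracket -> illegal
(4,4): no bracket -> illegal
(5,2): no bracket -> illegal
(5,3): flips 3 -> legal
(5,4): no bracket -> illegal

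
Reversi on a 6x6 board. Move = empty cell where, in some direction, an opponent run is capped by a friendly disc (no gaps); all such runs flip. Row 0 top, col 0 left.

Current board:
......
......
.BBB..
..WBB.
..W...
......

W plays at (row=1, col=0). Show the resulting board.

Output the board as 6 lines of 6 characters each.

Place W at (1,0); scan 8 dirs for brackets.
Dir NW: edge -> no flip
Dir N: first cell '.' (not opp) -> no flip
Dir NE: first cell '.' (not opp) -> no flip
Dir W: edge -> no flip
Dir E: first cell '.' (not opp) -> no flip
Dir SW: edge -> no flip
Dir S: first cell '.' (not opp) -> no flip
Dir SE: opp run (2,1) capped by W -> flip
All flips: (2,1)

Answer: ......
W.....
.WBB..
..WBB.
..W...
......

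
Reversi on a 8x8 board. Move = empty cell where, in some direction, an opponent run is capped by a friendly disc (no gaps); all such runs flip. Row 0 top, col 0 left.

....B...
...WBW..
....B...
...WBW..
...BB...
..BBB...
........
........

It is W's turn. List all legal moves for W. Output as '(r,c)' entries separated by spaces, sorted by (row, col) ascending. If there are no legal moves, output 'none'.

Answer: (5,5) (6,2) (6,3)

Derivation:
(0,3): no bracket -> illegal
(0,5): no bracket -> illegal
(2,3): no bracket -> illegal
(2,5): no bracket -> illegal
(3,2): no bracket -> illegal
(4,1): no bracket -> illegal
(4,2): no bracket -> illegal
(4,5): no bracket -> illegal
(5,1): no bracket -> illegal
(5,5): flips 1 -> legal
(6,1): no bracket -> illegal
(6,2): flips 2 -> legal
(6,3): flips 2 -> legal
(6,4): no bracket -> illegal
(6,5): no bracket -> illegal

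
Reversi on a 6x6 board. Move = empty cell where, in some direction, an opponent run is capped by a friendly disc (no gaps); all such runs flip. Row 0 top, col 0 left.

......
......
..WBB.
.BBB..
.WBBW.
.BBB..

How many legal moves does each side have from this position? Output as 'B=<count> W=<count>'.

-- B to move --
(1,1): flips 1 -> legal
(1,2): flips 1 -> legal
(1,3): flips 1 -> legal
(2,1): flips 1 -> legal
(3,0): flips 1 -> legal
(3,4): no bracket -> illegal
(3,5): flips 1 -> legal
(4,0): flips 1 -> legal
(4,5): flips 1 -> legal
(5,0): flips 1 -> legal
(5,4): no bracket -> illegal
(5,5): flips 1 -> legal
B mobility = 10
-- W to move --
(1,2): no bracket -> illegal
(1,3): no bracket -> illegal
(1,4): flips 2 -> legal
(1,5): no bracket -> illegal
(2,0): no bracket -> illegal
(2,1): flips 1 -> legal
(2,5): flips 2 -> legal
(3,0): no bracket -> illegal
(3,4): no bracket -> illegal
(3,5): no bracket -> illegal
(4,0): flips 1 -> legal
(5,0): no bracket -> illegal
(5,4): no bracket -> illegal
W mobility = 4

Answer: B=10 W=4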